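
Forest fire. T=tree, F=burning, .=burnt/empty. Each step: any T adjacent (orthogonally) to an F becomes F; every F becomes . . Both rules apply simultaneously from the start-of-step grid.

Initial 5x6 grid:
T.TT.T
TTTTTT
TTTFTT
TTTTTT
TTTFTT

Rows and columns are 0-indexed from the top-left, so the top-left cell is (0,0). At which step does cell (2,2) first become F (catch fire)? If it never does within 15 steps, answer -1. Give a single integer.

Step 1: cell (2,2)='F' (+6 fires, +2 burnt)
  -> target ignites at step 1
Step 2: cell (2,2)='.' (+9 fires, +6 burnt)
Step 3: cell (2,2)='.' (+7 fires, +9 burnt)
Step 4: cell (2,2)='.' (+3 fires, +7 burnt)
Step 5: cell (2,2)='.' (+1 fires, +3 burnt)
Step 6: cell (2,2)='.' (+0 fires, +1 burnt)
  fire out at step 6

1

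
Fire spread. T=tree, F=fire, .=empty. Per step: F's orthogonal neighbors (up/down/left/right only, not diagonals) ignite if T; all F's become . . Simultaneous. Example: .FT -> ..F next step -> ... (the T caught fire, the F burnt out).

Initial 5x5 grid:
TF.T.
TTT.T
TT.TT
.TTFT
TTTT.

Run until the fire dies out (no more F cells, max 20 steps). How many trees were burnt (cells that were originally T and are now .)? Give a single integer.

Step 1: +6 fires, +2 burnt (F count now 6)
Step 2: +6 fires, +6 burnt (F count now 6)
Step 3: +3 fires, +6 burnt (F count now 3)
Step 4: +1 fires, +3 burnt (F count now 1)
Step 5: +0 fires, +1 burnt (F count now 0)
Fire out after step 5
Initially T: 17, now '.': 24
Total burnt (originally-T cells now '.'): 16

Answer: 16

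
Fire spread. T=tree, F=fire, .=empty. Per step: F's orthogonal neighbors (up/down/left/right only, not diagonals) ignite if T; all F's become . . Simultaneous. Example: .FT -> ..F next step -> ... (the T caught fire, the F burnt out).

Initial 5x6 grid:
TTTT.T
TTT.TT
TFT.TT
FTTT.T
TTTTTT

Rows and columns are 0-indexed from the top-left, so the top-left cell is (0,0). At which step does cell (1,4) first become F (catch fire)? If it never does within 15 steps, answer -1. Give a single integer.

Step 1: cell (1,4)='T' (+5 fires, +2 burnt)
Step 2: cell (1,4)='T' (+5 fires, +5 burnt)
Step 3: cell (1,4)='T' (+4 fires, +5 burnt)
Step 4: cell (1,4)='T' (+2 fires, +4 burnt)
Step 5: cell (1,4)='T' (+1 fires, +2 burnt)
Step 6: cell (1,4)='T' (+1 fires, +1 burnt)
Step 7: cell (1,4)='T' (+1 fires, +1 burnt)
Step 8: cell (1,4)='T' (+1 fires, +1 burnt)
Step 9: cell (1,4)='T' (+2 fires, +1 burnt)
Step 10: cell (1,4)='F' (+2 fires, +2 burnt)
  -> target ignites at step 10
Step 11: cell (1,4)='.' (+0 fires, +2 burnt)
  fire out at step 11

10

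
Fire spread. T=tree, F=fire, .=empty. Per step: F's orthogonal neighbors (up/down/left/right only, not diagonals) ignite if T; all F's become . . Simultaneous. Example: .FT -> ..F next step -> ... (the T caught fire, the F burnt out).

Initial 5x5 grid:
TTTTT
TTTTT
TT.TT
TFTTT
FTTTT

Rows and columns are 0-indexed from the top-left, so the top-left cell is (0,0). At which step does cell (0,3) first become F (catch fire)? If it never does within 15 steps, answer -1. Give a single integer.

Step 1: cell (0,3)='T' (+4 fires, +2 burnt)
Step 2: cell (0,3)='T' (+4 fires, +4 burnt)
Step 3: cell (0,3)='T' (+6 fires, +4 burnt)
Step 4: cell (0,3)='T' (+5 fires, +6 burnt)
Step 5: cell (0,3)='F' (+2 fires, +5 burnt)
  -> target ignites at step 5
Step 6: cell (0,3)='.' (+1 fires, +2 burnt)
Step 7: cell (0,3)='.' (+0 fires, +1 burnt)
  fire out at step 7

5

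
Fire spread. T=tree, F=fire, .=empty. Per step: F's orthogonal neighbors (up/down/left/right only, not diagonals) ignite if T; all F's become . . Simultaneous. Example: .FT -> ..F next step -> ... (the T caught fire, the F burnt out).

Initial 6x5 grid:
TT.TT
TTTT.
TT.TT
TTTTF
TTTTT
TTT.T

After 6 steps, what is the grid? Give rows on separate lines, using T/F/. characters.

Step 1: 3 trees catch fire, 1 burn out
  TT.TT
  TTTT.
  TT.TF
  TTTF.
  TTTTF
  TTT.T
Step 2: 4 trees catch fire, 3 burn out
  TT.TT
  TTTT.
  TT.F.
  TTF..
  TTTF.
  TTT.F
Step 3: 3 trees catch fire, 4 burn out
  TT.TT
  TTTF.
  TT...
  TF...
  TTF..
  TTT..
Step 4: 6 trees catch fire, 3 burn out
  TT.FT
  TTF..
  TF...
  F....
  TF...
  TTF..
Step 5: 5 trees catch fire, 6 burn out
  TT..F
  TF...
  F....
  .....
  F....
  TF...
Step 6: 3 trees catch fire, 5 burn out
  TF...
  F....
  .....
  .....
  .....
  F....

TF...
F....
.....
.....
.....
F....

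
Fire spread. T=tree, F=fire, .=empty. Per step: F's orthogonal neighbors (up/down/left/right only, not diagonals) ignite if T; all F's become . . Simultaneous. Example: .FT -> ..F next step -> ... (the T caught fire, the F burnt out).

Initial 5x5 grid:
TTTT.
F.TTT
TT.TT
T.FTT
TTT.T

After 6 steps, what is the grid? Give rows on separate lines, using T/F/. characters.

Step 1: 4 trees catch fire, 2 burn out
  FTTT.
  ..TTT
  FT.TT
  T..FT
  TTF.T
Step 2: 6 trees catch fire, 4 burn out
  .FTT.
  ..TTT
  .F.FT
  F...F
  TF..T
Step 3: 5 trees catch fire, 6 burn out
  ..FT.
  ..TFT
  ....F
  .....
  F...F
Step 4: 3 trees catch fire, 5 burn out
  ...F.
  ..F.F
  .....
  .....
  .....
Step 5: 0 trees catch fire, 3 burn out
  .....
  .....
  .....
  .....
  .....
Step 6: 0 trees catch fire, 0 burn out
  .....
  .....
  .....
  .....
  .....

.....
.....
.....
.....
.....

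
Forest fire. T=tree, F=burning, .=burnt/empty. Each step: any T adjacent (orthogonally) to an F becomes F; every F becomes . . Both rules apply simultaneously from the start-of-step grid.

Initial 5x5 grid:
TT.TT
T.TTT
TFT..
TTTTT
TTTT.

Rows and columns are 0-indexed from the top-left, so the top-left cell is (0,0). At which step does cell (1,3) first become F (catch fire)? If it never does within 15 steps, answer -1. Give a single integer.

Step 1: cell (1,3)='T' (+3 fires, +1 burnt)
Step 2: cell (1,3)='T' (+5 fires, +3 burnt)
Step 3: cell (1,3)='F' (+5 fires, +5 burnt)
  -> target ignites at step 3
Step 4: cell (1,3)='.' (+5 fires, +5 burnt)
Step 5: cell (1,3)='.' (+1 fires, +5 burnt)
Step 6: cell (1,3)='.' (+0 fires, +1 burnt)
  fire out at step 6

3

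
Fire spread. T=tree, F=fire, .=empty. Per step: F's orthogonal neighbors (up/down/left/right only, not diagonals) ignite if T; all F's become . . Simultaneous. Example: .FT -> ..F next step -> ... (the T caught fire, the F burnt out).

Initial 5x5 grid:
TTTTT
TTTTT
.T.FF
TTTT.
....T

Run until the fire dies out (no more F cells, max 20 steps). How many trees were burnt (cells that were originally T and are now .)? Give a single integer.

Step 1: +3 fires, +2 burnt (F count now 3)
Step 2: +4 fires, +3 burnt (F count now 4)
Step 3: +3 fires, +4 burnt (F count now 3)
Step 4: +4 fires, +3 burnt (F count now 4)
Step 5: +1 fires, +4 burnt (F count now 1)
Step 6: +0 fires, +1 burnt (F count now 0)
Fire out after step 6
Initially T: 16, now '.': 24
Total burnt (originally-T cells now '.'): 15

Answer: 15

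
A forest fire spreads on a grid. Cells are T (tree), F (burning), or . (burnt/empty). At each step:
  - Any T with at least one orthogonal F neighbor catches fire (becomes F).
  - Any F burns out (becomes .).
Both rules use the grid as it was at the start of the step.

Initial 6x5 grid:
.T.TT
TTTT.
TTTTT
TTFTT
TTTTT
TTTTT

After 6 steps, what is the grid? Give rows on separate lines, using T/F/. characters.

Step 1: 4 trees catch fire, 1 burn out
  .T.TT
  TTTT.
  TTFTT
  TF.FT
  TTFTT
  TTTTT
Step 2: 8 trees catch fire, 4 burn out
  .T.TT
  TTFT.
  TF.FT
  F...F
  TF.FT
  TTFTT
Step 3: 8 trees catch fire, 8 burn out
  .T.TT
  TF.F.
  F...F
  .....
  F...F
  TF.FT
Step 4: 5 trees catch fire, 8 burn out
  .F.FT
  F....
  .....
  .....
  .....
  F...F
Step 5: 1 trees catch fire, 5 burn out
  ....F
  .....
  .....
  .....
  .....
  .....
Step 6: 0 trees catch fire, 1 burn out
  .....
  .....
  .....
  .....
  .....
  .....

.....
.....
.....
.....
.....
.....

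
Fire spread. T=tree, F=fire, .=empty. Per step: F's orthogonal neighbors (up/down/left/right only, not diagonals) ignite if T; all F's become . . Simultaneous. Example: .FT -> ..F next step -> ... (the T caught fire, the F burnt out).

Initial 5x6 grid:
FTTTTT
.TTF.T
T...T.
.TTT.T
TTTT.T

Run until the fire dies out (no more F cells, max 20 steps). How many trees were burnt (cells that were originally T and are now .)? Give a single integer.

Answer: 8

Derivation:
Step 1: +3 fires, +2 burnt (F count now 3)
Step 2: +3 fires, +3 burnt (F count now 3)
Step 3: +1 fires, +3 burnt (F count now 1)
Step 4: +1 fires, +1 burnt (F count now 1)
Step 5: +0 fires, +1 burnt (F count now 0)
Fire out after step 5
Initially T: 19, now '.': 19
Total burnt (originally-T cells now '.'): 8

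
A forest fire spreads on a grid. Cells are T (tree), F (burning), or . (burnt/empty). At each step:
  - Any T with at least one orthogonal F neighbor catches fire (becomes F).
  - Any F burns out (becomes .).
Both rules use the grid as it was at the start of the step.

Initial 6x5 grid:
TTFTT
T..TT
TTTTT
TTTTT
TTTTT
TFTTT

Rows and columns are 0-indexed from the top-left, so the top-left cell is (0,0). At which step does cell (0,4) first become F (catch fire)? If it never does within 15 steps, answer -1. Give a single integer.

Step 1: cell (0,4)='T' (+5 fires, +2 burnt)
Step 2: cell (0,4)='F' (+7 fires, +5 burnt)
  -> target ignites at step 2
Step 3: cell (0,4)='.' (+8 fires, +7 burnt)
Step 4: cell (0,4)='.' (+5 fires, +8 burnt)
Step 5: cell (0,4)='.' (+1 fires, +5 burnt)
Step 6: cell (0,4)='.' (+0 fires, +1 burnt)
  fire out at step 6

2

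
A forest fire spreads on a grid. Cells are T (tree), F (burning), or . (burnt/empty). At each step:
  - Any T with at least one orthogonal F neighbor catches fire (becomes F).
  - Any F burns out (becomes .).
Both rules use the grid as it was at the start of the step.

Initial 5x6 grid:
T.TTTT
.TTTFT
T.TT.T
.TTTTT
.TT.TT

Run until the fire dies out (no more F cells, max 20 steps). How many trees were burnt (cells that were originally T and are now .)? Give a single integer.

Answer: 20

Derivation:
Step 1: +3 fires, +1 burnt (F count now 3)
Step 2: +5 fires, +3 burnt (F count now 5)
Step 3: +5 fires, +5 burnt (F count now 5)
Step 4: +3 fires, +5 burnt (F count now 3)
Step 5: +3 fires, +3 burnt (F count now 3)
Step 6: +1 fires, +3 burnt (F count now 1)
Step 7: +0 fires, +1 burnt (F count now 0)
Fire out after step 7
Initially T: 22, now '.': 28
Total burnt (originally-T cells now '.'): 20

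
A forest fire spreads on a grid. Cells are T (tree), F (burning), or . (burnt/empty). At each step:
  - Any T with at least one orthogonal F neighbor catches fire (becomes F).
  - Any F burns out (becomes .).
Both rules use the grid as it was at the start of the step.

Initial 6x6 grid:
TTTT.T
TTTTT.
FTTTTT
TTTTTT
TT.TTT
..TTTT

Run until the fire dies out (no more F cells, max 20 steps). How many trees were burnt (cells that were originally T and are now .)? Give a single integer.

Answer: 29

Derivation:
Step 1: +3 fires, +1 burnt (F count now 3)
Step 2: +5 fires, +3 burnt (F count now 5)
Step 3: +5 fires, +5 burnt (F count now 5)
Step 4: +4 fires, +5 burnt (F count now 4)
Step 5: +5 fires, +4 burnt (F count now 5)
Step 6: +3 fires, +5 burnt (F count now 3)
Step 7: +3 fires, +3 burnt (F count now 3)
Step 8: +1 fires, +3 burnt (F count now 1)
Step 9: +0 fires, +1 burnt (F count now 0)
Fire out after step 9
Initially T: 30, now '.': 35
Total burnt (originally-T cells now '.'): 29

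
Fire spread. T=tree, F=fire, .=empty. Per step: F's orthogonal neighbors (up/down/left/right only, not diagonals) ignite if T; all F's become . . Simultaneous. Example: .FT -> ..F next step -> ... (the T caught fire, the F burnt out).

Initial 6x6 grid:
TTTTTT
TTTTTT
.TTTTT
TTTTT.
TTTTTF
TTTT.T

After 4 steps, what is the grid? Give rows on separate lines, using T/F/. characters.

Step 1: 2 trees catch fire, 1 burn out
  TTTTTT
  TTTTTT
  .TTTTT
  TTTTT.
  TTTTF.
  TTTT.F
Step 2: 2 trees catch fire, 2 burn out
  TTTTTT
  TTTTTT
  .TTTTT
  TTTTF.
  TTTF..
  TTTT..
Step 3: 4 trees catch fire, 2 burn out
  TTTTTT
  TTTTTT
  .TTTFT
  TTTF..
  TTF...
  TTTF..
Step 4: 6 trees catch fire, 4 burn out
  TTTTTT
  TTTTFT
  .TTF.F
  TTF...
  TF....
  TTF...

TTTTTT
TTTTFT
.TTF.F
TTF...
TF....
TTF...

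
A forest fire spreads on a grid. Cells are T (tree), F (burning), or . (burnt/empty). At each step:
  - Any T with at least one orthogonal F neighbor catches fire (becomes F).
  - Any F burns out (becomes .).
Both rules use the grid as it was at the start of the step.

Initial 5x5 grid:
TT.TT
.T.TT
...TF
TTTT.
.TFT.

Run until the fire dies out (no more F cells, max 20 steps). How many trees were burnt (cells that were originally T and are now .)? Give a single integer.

Answer: 11

Derivation:
Step 1: +5 fires, +2 burnt (F count now 5)
Step 2: +4 fires, +5 burnt (F count now 4)
Step 3: +2 fires, +4 burnt (F count now 2)
Step 4: +0 fires, +2 burnt (F count now 0)
Fire out after step 4
Initially T: 14, now '.': 22
Total burnt (originally-T cells now '.'): 11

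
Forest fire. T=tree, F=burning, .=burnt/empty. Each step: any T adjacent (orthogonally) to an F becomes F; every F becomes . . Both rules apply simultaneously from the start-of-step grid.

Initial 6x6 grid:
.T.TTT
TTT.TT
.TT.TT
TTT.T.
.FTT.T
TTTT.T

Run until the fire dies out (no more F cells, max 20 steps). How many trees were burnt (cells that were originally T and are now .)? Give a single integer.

Step 1: +3 fires, +1 burnt (F count now 3)
Step 2: +6 fires, +3 burnt (F count now 6)
Step 3: +3 fires, +6 burnt (F count now 3)
Step 4: +3 fires, +3 burnt (F count now 3)
Step 5: +0 fires, +3 burnt (F count now 0)
Fire out after step 5
Initially T: 25, now '.': 26
Total burnt (originally-T cells now '.'): 15

Answer: 15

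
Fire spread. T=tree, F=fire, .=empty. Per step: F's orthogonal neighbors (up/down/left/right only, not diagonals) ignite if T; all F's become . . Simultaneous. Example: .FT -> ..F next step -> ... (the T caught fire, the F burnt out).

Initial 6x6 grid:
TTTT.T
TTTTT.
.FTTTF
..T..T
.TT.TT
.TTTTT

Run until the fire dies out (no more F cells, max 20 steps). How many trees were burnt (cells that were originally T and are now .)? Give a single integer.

Step 1: +4 fires, +2 burnt (F count now 4)
Step 2: +7 fires, +4 burnt (F count now 7)
Step 3: +6 fires, +7 burnt (F count now 6)
Step 4: +4 fires, +6 burnt (F count now 4)
Step 5: +2 fires, +4 burnt (F count now 2)
Step 6: +0 fires, +2 burnt (F count now 0)
Fire out after step 6
Initially T: 24, now '.': 35
Total burnt (originally-T cells now '.'): 23

Answer: 23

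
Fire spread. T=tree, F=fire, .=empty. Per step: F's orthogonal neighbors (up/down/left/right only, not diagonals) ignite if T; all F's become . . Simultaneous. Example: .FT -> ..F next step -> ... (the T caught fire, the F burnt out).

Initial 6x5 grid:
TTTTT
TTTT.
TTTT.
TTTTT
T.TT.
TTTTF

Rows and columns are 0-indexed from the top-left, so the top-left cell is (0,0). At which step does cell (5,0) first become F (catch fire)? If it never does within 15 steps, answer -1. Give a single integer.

Step 1: cell (5,0)='T' (+1 fires, +1 burnt)
Step 2: cell (5,0)='T' (+2 fires, +1 burnt)
Step 3: cell (5,0)='T' (+3 fires, +2 burnt)
Step 4: cell (5,0)='F' (+4 fires, +3 burnt)
  -> target ignites at step 4
Step 5: cell (5,0)='.' (+4 fires, +4 burnt)
Step 6: cell (5,0)='.' (+4 fires, +4 burnt)
Step 7: cell (5,0)='.' (+4 fires, +4 burnt)
Step 8: cell (5,0)='.' (+2 fires, +4 burnt)
Step 9: cell (5,0)='.' (+1 fires, +2 burnt)
Step 10: cell (5,0)='.' (+0 fires, +1 burnt)
  fire out at step 10

4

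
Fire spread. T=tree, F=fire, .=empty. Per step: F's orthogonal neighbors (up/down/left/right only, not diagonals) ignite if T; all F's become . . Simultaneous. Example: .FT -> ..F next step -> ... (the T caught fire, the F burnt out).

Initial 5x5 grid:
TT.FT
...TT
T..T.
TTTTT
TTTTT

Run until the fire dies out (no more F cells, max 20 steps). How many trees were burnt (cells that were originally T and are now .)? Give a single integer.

Step 1: +2 fires, +1 burnt (F count now 2)
Step 2: +2 fires, +2 burnt (F count now 2)
Step 3: +1 fires, +2 burnt (F count now 1)
Step 4: +3 fires, +1 burnt (F count now 3)
Step 5: +3 fires, +3 burnt (F count now 3)
Step 6: +2 fires, +3 burnt (F count now 2)
Step 7: +2 fires, +2 burnt (F count now 2)
Step 8: +0 fires, +2 burnt (F count now 0)
Fire out after step 8
Initially T: 17, now '.': 23
Total burnt (originally-T cells now '.'): 15

Answer: 15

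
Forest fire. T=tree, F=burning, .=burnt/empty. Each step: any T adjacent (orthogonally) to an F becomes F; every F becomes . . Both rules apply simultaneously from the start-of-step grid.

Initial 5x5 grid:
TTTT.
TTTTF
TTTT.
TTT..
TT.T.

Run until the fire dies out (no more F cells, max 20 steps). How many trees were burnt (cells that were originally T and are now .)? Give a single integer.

Step 1: +1 fires, +1 burnt (F count now 1)
Step 2: +3 fires, +1 burnt (F count now 3)
Step 3: +3 fires, +3 burnt (F count now 3)
Step 4: +4 fires, +3 burnt (F count now 4)
Step 5: +3 fires, +4 burnt (F count now 3)
Step 6: +2 fires, +3 burnt (F count now 2)
Step 7: +1 fires, +2 burnt (F count now 1)
Step 8: +0 fires, +1 burnt (F count now 0)
Fire out after step 8
Initially T: 18, now '.': 24
Total burnt (originally-T cells now '.'): 17

Answer: 17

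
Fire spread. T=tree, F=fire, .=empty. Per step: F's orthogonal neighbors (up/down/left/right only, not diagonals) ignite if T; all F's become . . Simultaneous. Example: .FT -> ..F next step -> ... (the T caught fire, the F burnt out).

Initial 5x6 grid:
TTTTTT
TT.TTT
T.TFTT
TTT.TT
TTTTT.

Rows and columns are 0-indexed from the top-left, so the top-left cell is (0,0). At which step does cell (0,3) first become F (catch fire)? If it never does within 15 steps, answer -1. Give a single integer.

Step 1: cell (0,3)='T' (+3 fires, +1 burnt)
Step 2: cell (0,3)='F' (+5 fires, +3 burnt)
  -> target ignites at step 2
Step 3: cell (0,3)='.' (+7 fires, +5 burnt)
Step 4: cell (0,3)='.' (+5 fires, +7 burnt)
Step 5: cell (0,3)='.' (+4 fires, +5 burnt)
Step 6: cell (0,3)='.' (+1 fires, +4 burnt)
Step 7: cell (0,3)='.' (+0 fires, +1 burnt)
  fire out at step 7

2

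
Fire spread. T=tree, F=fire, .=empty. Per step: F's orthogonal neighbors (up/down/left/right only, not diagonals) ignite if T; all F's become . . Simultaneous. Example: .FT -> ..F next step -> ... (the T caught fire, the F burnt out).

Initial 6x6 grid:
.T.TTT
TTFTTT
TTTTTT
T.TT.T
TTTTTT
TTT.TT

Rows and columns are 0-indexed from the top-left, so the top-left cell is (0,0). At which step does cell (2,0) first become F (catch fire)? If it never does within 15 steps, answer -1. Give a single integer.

Step 1: cell (2,0)='T' (+3 fires, +1 burnt)
Step 2: cell (2,0)='T' (+7 fires, +3 burnt)
Step 3: cell (2,0)='F' (+6 fires, +7 burnt)
  -> target ignites at step 3
Step 4: cell (2,0)='.' (+6 fires, +6 burnt)
Step 5: cell (2,0)='.' (+4 fires, +6 burnt)
Step 6: cell (2,0)='.' (+3 fires, +4 burnt)
Step 7: cell (2,0)='.' (+1 fires, +3 burnt)
Step 8: cell (2,0)='.' (+0 fires, +1 burnt)
  fire out at step 8

3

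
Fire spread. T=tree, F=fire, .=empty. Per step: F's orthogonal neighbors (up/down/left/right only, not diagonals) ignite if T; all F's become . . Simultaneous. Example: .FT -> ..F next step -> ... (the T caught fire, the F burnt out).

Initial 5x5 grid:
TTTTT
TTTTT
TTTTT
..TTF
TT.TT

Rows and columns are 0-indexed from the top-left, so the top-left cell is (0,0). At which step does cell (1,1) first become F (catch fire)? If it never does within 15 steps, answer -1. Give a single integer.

Step 1: cell (1,1)='T' (+3 fires, +1 burnt)
Step 2: cell (1,1)='T' (+4 fires, +3 burnt)
Step 3: cell (1,1)='T' (+3 fires, +4 burnt)
Step 4: cell (1,1)='T' (+3 fires, +3 burnt)
Step 5: cell (1,1)='F' (+3 fires, +3 burnt)
  -> target ignites at step 5
Step 6: cell (1,1)='.' (+2 fires, +3 burnt)
Step 7: cell (1,1)='.' (+1 fires, +2 burnt)
Step 8: cell (1,1)='.' (+0 fires, +1 burnt)
  fire out at step 8

5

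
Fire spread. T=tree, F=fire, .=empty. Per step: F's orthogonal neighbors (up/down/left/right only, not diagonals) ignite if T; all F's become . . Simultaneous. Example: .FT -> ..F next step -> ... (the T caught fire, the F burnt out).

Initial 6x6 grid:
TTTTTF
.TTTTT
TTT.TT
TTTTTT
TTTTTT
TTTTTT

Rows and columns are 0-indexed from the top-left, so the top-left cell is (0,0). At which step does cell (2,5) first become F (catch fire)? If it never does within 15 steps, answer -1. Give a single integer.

Step 1: cell (2,5)='T' (+2 fires, +1 burnt)
Step 2: cell (2,5)='F' (+3 fires, +2 burnt)
  -> target ignites at step 2
Step 3: cell (2,5)='.' (+4 fires, +3 burnt)
Step 4: cell (2,5)='.' (+4 fires, +4 burnt)
Step 5: cell (2,5)='.' (+6 fires, +4 burnt)
Step 6: cell (2,5)='.' (+4 fires, +6 burnt)
Step 7: cell (2,5)='.' (+4 fires, +4 burnt)
Step 8: cell (2,5)='.' (+3 fires, +4 burnt)
Step 9: cell (2,5)='.' (+2 fires, +3 burnt)
Step 10: cell (2,5)='.' (+1 fires, +2 burnt)
Step 11: cell (2,5)='.' (+0 fires, +1 burnt)
  fire out at step 11

2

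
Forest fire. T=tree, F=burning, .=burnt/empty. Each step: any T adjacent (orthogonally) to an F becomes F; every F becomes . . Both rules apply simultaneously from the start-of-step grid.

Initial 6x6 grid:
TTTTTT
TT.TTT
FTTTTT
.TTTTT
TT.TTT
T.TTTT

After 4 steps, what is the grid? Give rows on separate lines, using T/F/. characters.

Step 1: 2 trees catch fire, 1 burn out
  TTTTTT
  FT.TTT
  .FTTTT
  .TTTTT
  TT.TTT
  T.TTTT
Step 2: 4 trees catch fire, 2 burn out
  FTTTTT
  .F.TTT
  ..FTTT
  .FTTTT
  TT.TTT
  T.TTTT
Step 3: 4 trees catch fire, 4 burn out
  .FTTTT
  ...TTT
  ...FTT
  ..FTTT
  TF.TTT
  T.TTTT
Step 4: 5 trees catch fire, 4 burn out
  ..FTTT
  ...FTT
  ....FT
  ...FTT
  F..TTT
  T.TTTT

..FTTT
...FTT
....FT
...FTT
F..TTT
T.TTTT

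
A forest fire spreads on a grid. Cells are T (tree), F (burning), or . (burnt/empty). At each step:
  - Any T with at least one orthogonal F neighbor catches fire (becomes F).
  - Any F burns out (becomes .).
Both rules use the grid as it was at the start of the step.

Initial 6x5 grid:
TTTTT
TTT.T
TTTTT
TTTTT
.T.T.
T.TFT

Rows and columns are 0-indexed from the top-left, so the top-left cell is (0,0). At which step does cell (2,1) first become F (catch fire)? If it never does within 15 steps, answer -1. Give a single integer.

Step 1: cell (2,1)='T' (+3 fires, +1 burnt)
Step 2: cell (2,1)='T' (+1 fires, +3 burnt)
Step 3: cell (2,1)='T' (+3 fires, +1 burnt)
Step 4: cell (2,1)='T' (+3 fires, +3 burnt)
Step 5: cell (2,1)='F' (+5 fires, +3 burnt)
  -> target ignites at step 5
Step 6: cell (2,1)='.' (+4 fires, +5 burnt)
Step 7: cell (2,1)='.' (+3 fires, +4 burnt)
Step 8: cell (2,1)='.' (+1 fires, +3 burnt)
Step 9: cell (2,1)='.' (+0 fires, +1 burnt)
  fire out at step 9

5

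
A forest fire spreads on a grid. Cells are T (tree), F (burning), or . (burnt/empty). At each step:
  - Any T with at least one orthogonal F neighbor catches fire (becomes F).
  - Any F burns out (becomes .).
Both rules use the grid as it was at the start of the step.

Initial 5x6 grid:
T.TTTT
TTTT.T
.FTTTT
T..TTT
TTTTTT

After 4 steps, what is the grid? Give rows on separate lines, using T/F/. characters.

Step 1: 2 trees catch fire, 1 burn out
  T.TTTT
  TFTT.T
  ..FTTT
  T..TTT
  TTTTTT
Step 2: 3 trees catch fire, 2 burn out
  T.TTTT
  F.FT.T
  ...FTT
  T..TTT
  TTTTTT
Step 3: 5 trees catch fire, 3 burn out
  F.FTTT
  ...F.T
  ....FT
  T..FTT
  TTTTTT
Step 4: 4 trees catch fire, 5 burn out
  ...FTT
  .....T
  .....F
  T...FT
  TTTFTT

...FTT
.....T
.....F
T...FT
TTTFTT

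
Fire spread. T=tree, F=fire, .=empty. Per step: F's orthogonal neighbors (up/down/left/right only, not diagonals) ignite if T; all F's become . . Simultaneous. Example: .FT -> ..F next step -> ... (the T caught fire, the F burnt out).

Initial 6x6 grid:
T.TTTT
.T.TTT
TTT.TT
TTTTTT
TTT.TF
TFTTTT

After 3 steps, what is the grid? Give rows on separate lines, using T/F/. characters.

Step 1: 6 trees catch fire, 2 burn out
  T.TTTT
  .T.TTT
  TTT.TT
  TTTTTF
  TFT.F.
  F.FTTF
Step 2: 7 trees catch fire, 6 burn out
  T.TTTT
  .T.TTT
  TTT.TF
  TFTTF.
  F.F...
  ...FF.
Step 3: 6 trees catch fire, 7 burn out
  T.TTTT
  .T.TTF
  TFT.F.
  F.FF..
  ......
  ......

T.TTTT
.T.TTF
TFT.F.
F.FF..
......
......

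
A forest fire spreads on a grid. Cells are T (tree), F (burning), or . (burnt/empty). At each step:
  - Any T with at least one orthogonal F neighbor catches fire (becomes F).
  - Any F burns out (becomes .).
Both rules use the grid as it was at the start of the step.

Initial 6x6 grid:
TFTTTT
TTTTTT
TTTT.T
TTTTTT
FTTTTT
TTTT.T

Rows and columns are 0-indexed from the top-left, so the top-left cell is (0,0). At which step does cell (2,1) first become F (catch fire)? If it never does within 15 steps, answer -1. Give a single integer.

Step 1: cell (2,1)='T' (+6 fires, +2 burnt)
Step 2: cell (2,1)='F' (+8 fires, +6 burnt)
  -> target ignites at step 2
Step 3: cell (2,1)='.' (+6 fires, +8 burnt)
Step 4: cell (2,1)='.' (+6 fires, +6 burnt)
Step 5: cell (2,1)='.' (+3 fires, +6 burnt)
Step 6: cell (2,1)='.' (+3 fires, +3 burnt)
Step 7: cell (2,1)='.' (+0 fires, +3 burnt)
  fire out at step 7

2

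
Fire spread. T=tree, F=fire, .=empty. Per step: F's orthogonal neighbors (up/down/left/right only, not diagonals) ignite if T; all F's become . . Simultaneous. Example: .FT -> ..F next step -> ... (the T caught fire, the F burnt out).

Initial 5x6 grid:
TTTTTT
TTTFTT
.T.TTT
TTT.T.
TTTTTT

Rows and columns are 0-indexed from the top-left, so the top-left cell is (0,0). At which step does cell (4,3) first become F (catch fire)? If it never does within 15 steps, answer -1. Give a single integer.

Step 1: cell (4,3)='T' (+4 fires, +1 burnt)
Step 2: cell (4,3)='T' (+5 fires, +4 burnt)
Step 3: cell (4,3)='T' (+6 fires, +5 burnt)
Step 4: cell (4,3)='T' (+3 fires, +6 burnt)
Step 5: cell (4,3)='F' (+5 fires, +3 burnt)
  -> target ignites at step 5
Step 6: cell (4,3)='.' (+2 fires, +5 burnt)
Step 7: cell (4,3)='.' (+0 fires, +2 burnt)
  fire out at step 7

5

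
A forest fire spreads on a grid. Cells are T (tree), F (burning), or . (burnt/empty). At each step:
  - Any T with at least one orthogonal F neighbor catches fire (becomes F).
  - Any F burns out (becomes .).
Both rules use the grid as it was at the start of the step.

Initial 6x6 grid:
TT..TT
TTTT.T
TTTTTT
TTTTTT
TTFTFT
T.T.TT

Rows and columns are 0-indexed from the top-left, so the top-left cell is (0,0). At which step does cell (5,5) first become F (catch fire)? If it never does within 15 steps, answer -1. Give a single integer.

Step 1: cell (5,5)='T' (+7 fires, +2 burnt)
Step 2: cell (5,5)='F' (+7 fires, +7 burnt)
  -> target ignites at step 2
Step 3: cell (5,5)='.' (+6 fires, +7 burnt)
Step 4: cell (5,5)='.' (+4 fires, +6 burnt)
Step 5: cell (5,5)='.' (+3 fires, +4 burnt)
Step 6: cell (5,5)='.' (+2 fires, +3 burnt)
Step 7: cell (5,5)='.' (+0 fires, +2 burnt)
  fire out at step 7

2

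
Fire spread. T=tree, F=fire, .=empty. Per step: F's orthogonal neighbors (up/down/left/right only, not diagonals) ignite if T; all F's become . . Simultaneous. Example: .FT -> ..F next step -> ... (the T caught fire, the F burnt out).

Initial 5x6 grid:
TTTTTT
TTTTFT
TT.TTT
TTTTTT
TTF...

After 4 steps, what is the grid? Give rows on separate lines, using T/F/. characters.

Step 1: 6 trees catch fire, 2 burn out
  TTTTFT
  TTTF.F
  TT.TFT
  TTFTTT
  TF....
Step 2: 9 trees catch fire, 6 burn out
  TTTF.F
  TTF...
  TT.F.F
  TF.FFT
  F.....
Step 3: 5 trees catch fire, 9 burn out
  TTF...
  TF....
  TF....
  F....F
  ......
Step 4: 3 trees catch fire, 5 burn out
  TF....
  F.....
  F.....
  ......
  ......

TF....
F.....
F.....
......
......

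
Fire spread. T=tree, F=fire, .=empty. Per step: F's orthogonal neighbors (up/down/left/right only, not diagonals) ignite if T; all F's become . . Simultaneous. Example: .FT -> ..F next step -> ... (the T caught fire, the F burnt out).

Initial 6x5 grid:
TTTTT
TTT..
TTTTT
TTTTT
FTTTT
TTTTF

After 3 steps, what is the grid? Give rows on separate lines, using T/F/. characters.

Step 1: 5 trees catch fire, 2 burn out
  TTTTT
  TTT..
  TTTTT
  FTTTT
  .FTTF
  FTTF.
Step 2: 7 trees catch fire, 5 burn out
  TTTTT
  TTT..
  FTTTT
  .FTTF
  ..FF.
  .FF..
Step 3: 5 trees catch fire, 7 burn out
  TTTTT
  FTT..
  .FTTF
  ..FF.
  .....
  .....

TTTTT
FTT..
.FTTF
..FF.
.....
.....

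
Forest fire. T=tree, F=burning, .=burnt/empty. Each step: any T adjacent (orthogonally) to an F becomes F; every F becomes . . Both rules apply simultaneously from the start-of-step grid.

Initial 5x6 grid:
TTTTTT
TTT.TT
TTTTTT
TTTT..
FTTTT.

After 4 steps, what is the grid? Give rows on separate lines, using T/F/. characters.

Step 1: 2 trees catch fire, 1 burn out
  TTTTTT
  TTT.TT
  TTTTTT
  FTTT..
  .FTTT.
Step 2: 3 trees catch fire, 2 burn out
  TTTTTT
  TTT.TT
  FTTTTT
  .FTT..
  ..FTT.
Step 3: 4 trees catch fire, 3 burn out
  TTTTTT
  FTT.TT
  .FTTTT
  ..FT..
  ...FT.
Step 4: 5 trees catch fire, 4 burn out
  FTTTTT
  .FT.TT
  ..FTTT
  ...F..
  ....F.

FTTTTT
.FT.TT
..FTTT
...F..
....F.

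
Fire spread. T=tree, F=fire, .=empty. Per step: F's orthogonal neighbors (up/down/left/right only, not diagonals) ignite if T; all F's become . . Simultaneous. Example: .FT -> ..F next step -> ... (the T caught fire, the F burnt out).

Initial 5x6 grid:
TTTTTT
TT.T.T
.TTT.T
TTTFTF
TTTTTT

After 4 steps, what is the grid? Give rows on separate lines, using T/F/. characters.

Step 1: 6 trees catch fire, 2 burn out
  TTTTTT
  TT.T.T
  .TTF.F
  TTF.F.
  TTTFTF
Step 2: 6 trees catch fire, 6 burn out
  TTTTTT
  TT.F.F
  .TF...
  TF....
  TTF.F.
Step 3: 5 trees catch fire, 6 burn out
  TTTFTF
  TT....
  .F....
  F.....
  TF....
Step 4: 4 trees catch fire, 5 burn out
  TTF.F.
  TF....
  ......
  ......
  F.....

TTF.F.
TF....
......
......
F.....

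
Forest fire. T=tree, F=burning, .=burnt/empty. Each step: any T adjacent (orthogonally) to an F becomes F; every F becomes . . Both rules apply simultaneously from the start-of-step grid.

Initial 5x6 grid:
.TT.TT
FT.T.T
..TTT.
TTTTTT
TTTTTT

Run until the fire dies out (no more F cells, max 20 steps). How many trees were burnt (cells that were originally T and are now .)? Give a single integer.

Step 1: +1 fires, +1 burnt (F count now 1)
Step 2: +1 fires, +1 burnt (F count now 1)
Step 3: +1 fires, +1 burnt (F count now 1)
Step 4: +0 fires, +1 burnt (F count now 0)
Fire out after step 4
Initially T: 22, now '.': 11
Total burnt (originally-T cells now '.'): 3

Answer: 3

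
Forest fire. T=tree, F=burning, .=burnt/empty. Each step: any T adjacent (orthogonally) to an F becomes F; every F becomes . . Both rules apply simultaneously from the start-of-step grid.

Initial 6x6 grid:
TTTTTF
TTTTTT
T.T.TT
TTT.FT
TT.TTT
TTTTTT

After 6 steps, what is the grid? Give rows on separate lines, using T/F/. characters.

Step 1: 5 trees catch fire, 2 burn out
  TTTTF.
  TTTTTF
  T.T.FT
  TTT..F
  TT.TFT
  TTTTTT
Step 2: 6 trees catch fire, 5 burn out
  TTTF..
  TTTTF.
  T.T..F
  TTT...
  TT.F.F
  TTTTFT
Step 3: 4 trees catch fire, 6 burn out
  TTF...
  TTTF..
  T.T...
  TTT...
  TT....
  TTTF.F
Step 4: 3 trees catch fire, 4 burn out
  TF....
  TTF...
  T.T...
  TTT...
  TT....
  TTF...
Step 5: 4 trees catch fire, 3 burn out
  F.....
  TF....
  T.F...
  TTT...
  TT....
  TF....
Step 6: 4 trees catch fire, 4 burn out
  ......
  F.....
  T.....
  TTF...
  TF....
  F.....

......
F.....
T.....
TTF...
TF....
F.....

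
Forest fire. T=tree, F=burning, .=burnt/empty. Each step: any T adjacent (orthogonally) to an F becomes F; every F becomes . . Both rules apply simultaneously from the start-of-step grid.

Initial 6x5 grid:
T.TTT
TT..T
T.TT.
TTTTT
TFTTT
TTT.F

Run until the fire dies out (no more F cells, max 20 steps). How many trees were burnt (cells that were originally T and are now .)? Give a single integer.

Answer: 18

Derivation:
Step 1: +5 fires, +2 burnt (F count now 5)
Step 2: +6 fires, +5 burnt (F count now 6)
Step 3: +3 fires, +6 burnt (F count now 3)
Step 4: +2 fires, +3 burnt (F count now 2)
Step 5: +2 fires, +2 burnt (F count now 2)
Step 6: +0 fires, +2 burnt (F count now 0)
Fire out after step 6
Initially T: 22, now '.': 26
Total burnt (originally-T cells now '.'): 18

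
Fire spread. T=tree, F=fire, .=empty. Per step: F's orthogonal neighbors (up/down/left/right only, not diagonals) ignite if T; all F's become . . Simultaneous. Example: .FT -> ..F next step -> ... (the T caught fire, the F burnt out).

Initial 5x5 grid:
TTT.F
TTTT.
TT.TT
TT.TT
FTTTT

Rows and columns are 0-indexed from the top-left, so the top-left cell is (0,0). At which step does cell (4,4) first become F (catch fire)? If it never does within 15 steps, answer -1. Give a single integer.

Step 1: cell (4,4)='T' (+2 fires, +2 burnt)
Step 2: cell (4,4)='T' (+3 fires, +2 burnt)
Step 3: cell (4,4)='T' (+3 fires, +3 burnt)
Step 4: cell (4,4)='F' (+4 fires, +3 burnt)
  -> target ignites at step 4
Step 5: cell (4,4)='.' (+4 fires, +4 burnt)
Step 6: cell (4,4)='.' (+3 fires, +4 burnt)
Step 7: cell (4,4)='.' (+0 fires, +3 burnt)
  fire out at step 7

4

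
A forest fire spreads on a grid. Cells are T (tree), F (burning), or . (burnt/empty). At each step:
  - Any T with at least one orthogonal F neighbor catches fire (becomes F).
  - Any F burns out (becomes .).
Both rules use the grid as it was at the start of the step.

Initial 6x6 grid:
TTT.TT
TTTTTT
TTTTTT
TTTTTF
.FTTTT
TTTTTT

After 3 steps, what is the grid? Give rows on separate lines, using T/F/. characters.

Step 1: 6 trees catch fire, 2 burn out
  TTT.TT
  TTTTTT
  TTTTTF
  TFTTF.
  ..FTTF
  TFTTTT
Step 2: 11 trees catch fire, 6 burn out
  TTT.TT
  TTTTTF
  TFTTF.
  F.FF..
  ...FF.
  F.FTTF
Step 3: 8 trees catch fire, 11 burn out
  TTT.TF
  TFTTF.
  F.FF..
  ......
  ......
  ...FF.

TTT.TF
TFTTF.
F.FF..
......
......
...FF.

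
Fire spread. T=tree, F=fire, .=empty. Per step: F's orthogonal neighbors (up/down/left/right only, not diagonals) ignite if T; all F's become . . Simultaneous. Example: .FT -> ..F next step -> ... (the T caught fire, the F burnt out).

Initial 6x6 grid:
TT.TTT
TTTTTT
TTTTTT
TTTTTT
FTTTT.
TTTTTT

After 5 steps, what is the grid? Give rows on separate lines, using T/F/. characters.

Step 1: 3 trees catch fire, 1 burn out
  TT.TTT
  TTTTTT
  TTTTTT
  FTTTTT
  .FTTT.
  FTTTTT
Step 2: 4 trees catch fire, 3 burn out
  TT.TTT
  TTTTTT
  FTTTTT
  .FTTTT
  ..FTT.
  .FTTTT
Step 3: 5 trees catch fire, 4 burn out
  TT.TTT
  FTTTTT
  .FTTTT
  ..FTTT
  ...FT.
  ..FTTT
Step 4: 6 trees catch fire, 5 burn out
  FT.TTT
  .FTTTT
  ..FTTT
  ...FTT
  ....F.
  ...FTT
Step 5: 5 trees catch fire, 6 burn out
  .F.TTT
  ..FTTT
  ...FTT
  ....FT
  ......
  ....FT

.F.TTT
..FTTT
...FTT
....FT
......
....FT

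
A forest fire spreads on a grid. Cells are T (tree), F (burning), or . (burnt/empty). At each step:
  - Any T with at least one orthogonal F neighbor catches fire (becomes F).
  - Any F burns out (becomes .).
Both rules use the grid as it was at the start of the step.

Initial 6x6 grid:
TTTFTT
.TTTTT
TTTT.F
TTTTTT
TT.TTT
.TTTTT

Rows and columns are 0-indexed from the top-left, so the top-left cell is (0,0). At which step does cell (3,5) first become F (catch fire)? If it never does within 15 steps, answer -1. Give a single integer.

Step 1: cell (3,5)='F' (+5 fires, +2 burnt)
  -> target ignites at step 1
Step 2: cell (3,5)='.' (+7 fires, +5 burnt)
Step 3: cell (3,5)='.' (+6 fires, +7 burnt)
Step 4: cell (3,5)='.' (+4 fires, +6 burnt)
Step 5: cell (3,5)='.' (+3 fires, +4 burnt)
Step 6: cell (3,5)='.' (+3 fires, +3 burnt)
Step 7: cell (3,5)='.' (+2 fires, +3 burnt)
Step 8: cell (3,5)='.' (+0 fires, +2 burnt)
  fire out at step 8

1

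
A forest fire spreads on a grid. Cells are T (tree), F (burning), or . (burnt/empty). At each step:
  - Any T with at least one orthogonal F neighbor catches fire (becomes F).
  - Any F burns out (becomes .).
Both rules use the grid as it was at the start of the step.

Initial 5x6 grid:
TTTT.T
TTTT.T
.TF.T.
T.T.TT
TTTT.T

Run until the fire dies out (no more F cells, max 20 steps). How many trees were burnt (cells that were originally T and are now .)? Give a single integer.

Answer: 15

Derivation:
Step 1: +3 fires, +1 burnt (F count now 3)
Step 2: +4 fires, +3 burnt (F count now 4)
Step 3: +5 fires, +4 burnt (F count now 5)
Step 4: +2 fires, +5 burnt (F count now 2)
Step 5: +1 fires, +2 burnt (F count now 1)
Step 6: +0 fires, +1 burnt (F count now 0)
Fire out after step 6
Initially T: 21, now '.': 24
Total burnt (originally-T cells now '.'): 15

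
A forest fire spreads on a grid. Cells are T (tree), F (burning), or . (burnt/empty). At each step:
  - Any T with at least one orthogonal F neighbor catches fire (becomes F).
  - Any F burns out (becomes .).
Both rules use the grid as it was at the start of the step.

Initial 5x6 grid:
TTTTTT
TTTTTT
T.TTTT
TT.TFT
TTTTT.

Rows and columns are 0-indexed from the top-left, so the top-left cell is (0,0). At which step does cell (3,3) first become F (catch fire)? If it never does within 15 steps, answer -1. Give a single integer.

Step 1: cell (3,3)='F' (+4 fires, +1 burnt)
  -> target ignites at step 1
Step 2: cell (3,3)='.' (+4 fires, +4 burnt)
Step 3: cell (3,3)='.' (+5 fires, +4 burnt)
Step 4: cell (3,3)='.' (+4 fires, +5 burnt)
Step 5: cell (3,3)='.' (+4 fires, +4 burnt)
Step 6: cell (3,3)='.' (+3 fires, +4 burnt)
Step 7: cell (3,3)='.' (+2 fires, +3 burnt)
Step 8: cell (3,3)='.' (+0 fires, +2 burnt)
  fire out at step 8

1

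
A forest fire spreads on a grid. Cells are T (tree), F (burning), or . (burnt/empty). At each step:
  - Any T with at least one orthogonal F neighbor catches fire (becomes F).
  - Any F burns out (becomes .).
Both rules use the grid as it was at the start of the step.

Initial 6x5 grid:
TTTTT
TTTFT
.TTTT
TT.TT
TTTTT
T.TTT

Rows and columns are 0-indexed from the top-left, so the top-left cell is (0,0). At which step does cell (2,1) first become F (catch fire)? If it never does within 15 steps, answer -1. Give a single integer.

Step 1: cell (2,1)='T' (+4 fires, +1 burnt)
Step 2: cell (2,1)='T' (+6 fires, +4 burnt)
Step 3: cell (2,1)='F' (+5 fires, +6 burnt)
  -> target ignites at step 3
Step 4: cell (2,1)='.' (+5 fires, +5 burnt)
Step 5: cell (2,1)='.' (+4 fires, +5 burnt)
Step 6: cell (2,1)='.' (+1 fires, +4 burnt)
Step 7: cell (2,1)='.' (+1 fires, +1 burnt)
Step 8: cell (2,1)='.' (+0 fires, +1 burnt)
  fire out at step 8

3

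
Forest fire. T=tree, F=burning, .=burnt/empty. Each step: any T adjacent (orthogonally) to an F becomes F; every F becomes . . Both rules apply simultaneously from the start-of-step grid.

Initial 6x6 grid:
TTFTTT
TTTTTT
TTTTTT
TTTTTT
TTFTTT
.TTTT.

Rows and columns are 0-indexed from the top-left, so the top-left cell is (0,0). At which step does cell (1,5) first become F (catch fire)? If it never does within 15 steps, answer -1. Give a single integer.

Step 1: cell (1,5)='T' (+7 fires, +2 burnt)
Step 2: cell (1,5)='T' (+11 fires, +7 burnt)
Step 3: cell (1,5)='T' (+9 fires, +11 burnt)
Step 4: cell (1,5)='F' (+4 fires, +9 burnt)
  -> target ignites at step 4
Step 5: cell (1,5)='.' (+1 fires, +4 burnt)
Step 6: cell (1,5)='.' (+0 fires, +1 burnt)
  fire out at step 6

4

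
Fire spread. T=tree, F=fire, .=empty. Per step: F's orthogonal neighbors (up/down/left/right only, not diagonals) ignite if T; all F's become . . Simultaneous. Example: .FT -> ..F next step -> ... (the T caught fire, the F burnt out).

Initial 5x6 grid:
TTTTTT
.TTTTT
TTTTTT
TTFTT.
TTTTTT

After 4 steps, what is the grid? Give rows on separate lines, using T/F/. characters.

Step 1: 4 trees catch fire, 1 burn out
  TTTTTT
  .TTTTT
  TTFTTT
  TF.FT.
  TTFTTT
Step 2: 7 trees catch fire, 4 burn out
  TTTTTT
  .TFTTT
  TF.FTT
  F...F.
  TF.FTT
Step 3: 7 trees catch fire, 7 burn out
  TTFTTT
  .F.FTT
  F...FT
  ......
  F...FT
Step 4: 5 trees catch fire, 7 burn out
  TF.FTT
  ....FT
  .....F
  ......
  .....F

TF.FTT
....FT
.....F
......
.....F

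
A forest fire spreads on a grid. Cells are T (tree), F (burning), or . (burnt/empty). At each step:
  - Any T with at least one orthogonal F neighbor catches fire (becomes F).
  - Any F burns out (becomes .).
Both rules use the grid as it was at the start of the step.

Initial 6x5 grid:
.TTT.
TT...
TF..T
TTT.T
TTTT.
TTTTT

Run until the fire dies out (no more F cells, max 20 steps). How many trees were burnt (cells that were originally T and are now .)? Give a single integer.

Step 1: +3 fires, +1 burnt (F count now 3)
Step 2: +5 fires, +3 burnt (F count now 5)
Step 3: +4 fires, +5 burnt (F count now 4)
Step 4: +4 fires, +4 burnt (F count now 4)
Step 5: +1 fires, +4 burnt (F count now 1)
Step 6: +1 fires, +1 burnt (F count now 1)
Step 7: +0 fires, +1 burnt (F count now 0)
Fire out after step 7
Initially T: 20, now '.': 28
Total burnt (originally-T cells now '.'): 18

Answer: 18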